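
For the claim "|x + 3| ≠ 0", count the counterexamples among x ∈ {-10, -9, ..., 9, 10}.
Counterexamples in [-10, 10]: {-3}.

Counting them gives 1 values.

Answer: 1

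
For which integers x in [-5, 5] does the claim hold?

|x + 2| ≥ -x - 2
Over all integers in [-5, 5], LHS − RHS is smallest at x = -2, where it equals 0:
x = -2: LHS = |(-2) + 2| = |0| = 0, RHS = -(-2) - 2 = 0; 0 ≥ 0 — holds
At the ends of the range:
x = -5: LHS = |(-5) + 2| = |-3| = 3, RHS = -(-5) - 2 = 3; 3 ≥ 3 — holds
x = 5: LHS = |5 + 2| = |7| = 7, RHS = -5 - 2 = -7; 7 ≥ -7 — holds
Hence LHS − RHS is never negative, i.e. LHS ≥ RHS throughout, so the relation holds for every integer in [-5, 5].

Answer: All integers in [-5, 5]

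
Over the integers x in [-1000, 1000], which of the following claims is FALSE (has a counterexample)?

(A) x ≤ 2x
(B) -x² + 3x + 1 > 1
(A) x = -1: RHS = 2·(-1) = -2; -1 ≤ -2 — FAILS
(B) x = 0: LHS = -0² + 3·0 + 1 = 1; 1 > 1 — FAILS

Answer: Both A and B are false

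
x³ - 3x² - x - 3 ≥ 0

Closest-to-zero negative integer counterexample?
Testing negative integers from -1 downward:
x = -1: LHS = (-1)³ - 3·(-1)² - (-1) - 3 = -6; -6 ≥ 0 — FAILS  ← closest negative counterexample to 0

Answer: x = -1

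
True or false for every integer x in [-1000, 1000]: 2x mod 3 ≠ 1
The claim fails at x = -1:
x = -1: LHS = (2·(-1)) mod 3 = (-2) mod 3 = 1; 1 ≠ 1 — FAILS

Because a single integer refutes it, the statement is false.

Answer: False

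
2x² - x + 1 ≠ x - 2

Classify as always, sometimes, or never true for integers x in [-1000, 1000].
Over all integers in [-1000, 1000], LHS − RHS is always positive; it is smallest at x = 0, where it equals 3:
x = 0: LHS = 2·0² - 0 + 1 = 1, RHS = 0 - 2 = -2; 1 ≠ -2 — holds
At the ends of the range:
x = -1000: LHS = 2·(-1000)² - (-1000) + 1 = 2001001, RHS = (-1000) - 2 = -1002; 2001001 ≠ -1002 — holds
x = 1000: LHS = 2·1000² - 1000 + 1 = 1999001, RHS = 1000 - 2 = 998; 1999001 ≠ 998 — holds
Hence LHS − RHS is never 0, i.e. the two sides are never equal, so the relation holds for every integer in [-1000, 1000].

No counterexample exists.

Answer: Always true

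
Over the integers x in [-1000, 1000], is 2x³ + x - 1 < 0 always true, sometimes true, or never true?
Holds at x = 0: LHS = 2·0³ + 0 - 1 = -1; -1 < 0 — holds
Fails at x = 1: LHS = 2·1³ + 1 - 1 = 2; 2 < 0 — FAILS
It is satisfied by some integers in the range but not all.

Answer: Sometimes true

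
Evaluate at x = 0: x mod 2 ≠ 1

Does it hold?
x = 0: LHS = 0 mod 2 = 0; 0 ≠ 1 — holds

The relation is satisfied at x = 0.

Answer: Yes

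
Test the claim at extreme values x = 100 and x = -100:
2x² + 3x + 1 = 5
x = 100: LHS = 2·100² + 3·100 + 1 = 20301; 20301 = 5 — FAILS
x = -100: LHS = 2·(-100)² + 3·(-100) + 1 = 19701; 19701 = 5 — FAILS

Answer: No, fails for both x = 100 and x = -100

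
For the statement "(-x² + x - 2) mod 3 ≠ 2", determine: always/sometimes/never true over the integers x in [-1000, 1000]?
Holds at x = 0: LHS = (-0² + 0 - 2) mod 3 = (-2) mod 3 = 1; 1 ≠ 2 — holds
Fails at x = -1: LHS = (-(-1)² + (-1) - 2) mod 3 = (-4) mod 3 = 2; 2 ≠ 2 — FAILS
It is satisfied by some integers in the range but not all.

Answer: Sometimes true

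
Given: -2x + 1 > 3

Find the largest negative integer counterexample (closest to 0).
Testing negative integers from -1 downward:
x = -1: LHS = -2·(-1) + 1 = 3; 3 > 3 — FAILS  ← closest negative counterexample to 0

Answer: x = -1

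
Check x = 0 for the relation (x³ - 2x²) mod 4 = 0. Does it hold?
x = 0: LHS = (0³ - 2·0²) mod 4 = 0 mod 4 = 0; 0 = 0 — holds

The relation is satisfied at x = 0.

Answer: Yes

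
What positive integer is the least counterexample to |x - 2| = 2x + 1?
Testing positive integers:
x = 1: LHS = |1 - 2| = |-1| = 1, RHS = 2·1 + 1 = 3; 1 = 3 — FAILS  ← smallest positive counterexample

Answer: x = 1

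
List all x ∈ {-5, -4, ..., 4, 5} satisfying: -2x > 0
Holds for: {-5, -4, -3, -2, -1}
Fails for: {0, 1, 2, 3, 4, 5}

Answer: {-5, -4, -3, -2, -1}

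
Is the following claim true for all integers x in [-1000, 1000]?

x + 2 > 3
The claim fails at x = 0:
x = 0: LHS = 0 + 2 = 2; 2 > 3 — FAILS

Because a single integer refutes it, the statement is false.

Answer: False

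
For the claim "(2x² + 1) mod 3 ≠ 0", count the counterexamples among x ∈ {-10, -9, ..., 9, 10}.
Counterexamples in [-10, 10]: {-10, -8, -7, -5, -4, -2, -1, 1, 2, 4, 5, 7, 8, 10}.

Counting them gives 14 values.

Answer: 14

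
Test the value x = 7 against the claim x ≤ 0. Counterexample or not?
Substitute x = 7 into the relation:
x = 7: 7 ≤ 0 — FAILS

Since the claim fails at x = 7, this value is a counterexample.

Answer: Yes, x = 7 is a counterexample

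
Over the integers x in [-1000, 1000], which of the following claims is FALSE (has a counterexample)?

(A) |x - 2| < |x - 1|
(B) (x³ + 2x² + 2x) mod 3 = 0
(A) x = 0: LHS = |0 - 2| = |-2| = 2, RHS = |0 - 1| = |-1| = 1; 2 < 1 — FAILS
(B) x = 1: LHS = (1³ + 2·1² + 2·1) mod 3 = 5 mod 3 = 2; 2 = 0 — FAILS

Answer: Both A and B are false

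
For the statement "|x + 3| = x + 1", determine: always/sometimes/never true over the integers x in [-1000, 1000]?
Over all integers in [-1000, 1000], LHS − RHS is always positive; it is smallest at x = 0, where it equals 2:
x = 0: LHS = |0 + 3| = |3| = 3, RHS = 0 + 1 = 1; 3 = 1 — FAILS
At the ends of the range:
x = -1000: LHS = |(-1000) + 3| = |-997| = 997, RHS = (-1000) + 1 = -999; 997 = -999 — FAILS
x = 1000: LHS = |1000 + 3| = |1003| = 1003, RHS = 1000 + 1 = 1001; 1003 = 1001 — FAILS
Hence LHS − RHS is never 0, i.e. the two sides are never equal, so the claimed relation (=) fails for every integer in [-1000, 1000].

No integer in the range satisfies it.

Answer: Never true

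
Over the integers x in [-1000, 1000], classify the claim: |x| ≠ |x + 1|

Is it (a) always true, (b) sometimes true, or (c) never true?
Track d = LHS − RHS over the integers in [-1000, 1000]. Equality would need d = 0, but d changes sign only between consecutive integers, jumping over 0:
x = -1: LHS = |-1| = 1, RHS = |(-1) + 1| = |0| = 0; 1 ≠ 0 — holds  (d = 1)
x = 0: LHS = |0| = 0, RHS = |0 + 1| = |1| = 1; 0 ≠ 1 — holds  (d = -1)
Away from these crossings d keeps a constant sign, and checking every integer in [-1000, 1000] confirms d ≠ 0 throughout. Hence the two sides are never equal, so the relation holds for every integer in [-1000, 1000].

No counterexample exists.

Answer: Always true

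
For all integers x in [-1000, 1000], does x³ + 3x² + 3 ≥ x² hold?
The claim fails at x = -3:
x = -3: LHS = (-3)³ + 3·(-3)² + 3 = 3, RHS = (-3)² = 9; 3 ≥ 9 — FAILS

Because a single integer refutes it, the statement is false.

Answer: False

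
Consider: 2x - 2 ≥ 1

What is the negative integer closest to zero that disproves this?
Testing negative integers from -1 downward:
x = -1: LHS = 2·(-1) - 2 = -4; -4 ≥ 1 — FAILS  ← closest negative counterexample to 0

Answer: x = -1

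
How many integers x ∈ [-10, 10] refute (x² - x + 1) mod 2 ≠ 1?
Counterexamples in [-10, 10]: {-10, -9, -8, -7, -6, -5, -4, -3, -2, -1, 0, 1, 2, 3, 4, 5, 6, 7, 8, 9, 10}.

Counting them gives 21 values.

Answer: 21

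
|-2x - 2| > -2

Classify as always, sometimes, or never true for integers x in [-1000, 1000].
An absolute value is never negative, so the left side is ≥ 0 for every x, while the right side is -2. Tightest case in [-1000, 1000] is x = -1:
x = -1: LHS = |-2·(-1) - 2| = |0| = 0; 0 > -2 — holds
Hence LHS − RHS is never zero or negative, i.e. LHS > RHS throughout, so the relation holds for every integer in [-1000, 1000].

No counterexample exists.

Answer: Always true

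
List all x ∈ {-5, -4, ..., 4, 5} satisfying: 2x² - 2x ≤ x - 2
Over all integers in [-5, 5], LHS − RHS is smallest at x = 1, where it equals 1:
x = 1: LHS = 2·1² - 2·1 = 0, RHS = 1 - 2 = -1; 0 ≤ -1 — FAILS
At the ends of the range:
x = -5: LHS = 2·(-5)² - 2·(-5) = 60, RHS = (-5) - 2 = -7; 60 ≤ -7 — FAILS
x = 5: LHS = 2·5² - 2·5 = 40, RHS = 5 - 2 = 3; 40 ≤ 3 — FAILS
Hence LHS − RHS is never zero or negative, i.e. LHS > RHS throughout, so the claimed relation (≤) fails for every integer in [-5, 5].

Answer: None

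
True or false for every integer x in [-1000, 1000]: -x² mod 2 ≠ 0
The claim fails at x = 0:
x = 0: LHS = (-0²) mod 2 = 0 mod 2 = 0; 0 ≠ 0 — FAILS

Because a single integer refutes it, the statement is false.

Answer: False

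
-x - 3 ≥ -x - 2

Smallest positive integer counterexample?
Testing positive integers:
x = 1: LHS = -1 - 3 = -4, RHS = -1 - 2 = -3; -4 ≥ -3 — FAILS  ← smallest positive counterexample

Answer: x = 1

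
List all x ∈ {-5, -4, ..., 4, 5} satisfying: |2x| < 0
An absolute value is never negative, so the left side is ≥ 0 for every x, while the right side is 0. Tightest case in [-5, 5] is x = 0:
x = 0: LHS = |2·0| = |0| = 0; 0 < 0 — FAILS
Hence LHS − RHS is never negative, i.e. LHS ≥ RHS throughout, so the claimed relation (<) fails for every integer in [-5, 5].

Answer: None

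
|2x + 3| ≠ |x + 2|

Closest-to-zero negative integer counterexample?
Testing negative integers from -1 downward:
x = -1: LHS = |2·(-1) + 3| = |1| = 1, RHS = |(-1) + 2| = |1| = 1; 1 ≠ 1 — FAILS  ← closest negative counterexample to 0

Answer: x = -1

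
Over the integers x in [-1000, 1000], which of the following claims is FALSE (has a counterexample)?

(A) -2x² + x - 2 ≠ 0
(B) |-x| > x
(A) Over all integers in [-1000, 1000], LHS − RHS is always negative; it is closest to 0 at x = 0, where it equals -2:
x = 0: LHS = -2·0² + 0 - 2 = -2; -2 ≠ 0 — holds
At the ends of the range:
x = -1000: LHS = -2·(-1000)² + (-1000) - 2 = -2001002; -2001002 ≠ 0 — holds
x = 1000: LHS = -2·1000² + 1000 - 2 = -1999002; -1999002 ≠ 0 — holds
Hence LHS − RHS is never 0, i.e. the two sides are never equal, so the relation holds for every integer in [-1000, 1000].

(B) x = 0: LHS = |-0| = |0| = 0; 0 > 0 — FAILS

Only (B) has a counterexample.

Answer: B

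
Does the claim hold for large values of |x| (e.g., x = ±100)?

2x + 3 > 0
x = 100: LHS = 2·100 + 3 = 203; 203 > 0 — holds
x = -100: LHS = 2·(-100) + 3 = -197; -197 > 0 — FAILS

Answer: Partially: holds for x = 100, fails for x = -100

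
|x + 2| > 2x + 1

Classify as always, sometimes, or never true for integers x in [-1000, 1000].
Holds at x = 0: LHS = |0 + 2| = |2| = 2, RHS = 2·0 + 1 = 1; 2 > 1 — holds
Fails at x = 1: LHS = |1 + 2| = |3| = 3, RHS = 2·1 + 1 = 3; 3 > 3 — FAILS
It is satisfied by some integers in the range but not all.

Answer: Sometimes true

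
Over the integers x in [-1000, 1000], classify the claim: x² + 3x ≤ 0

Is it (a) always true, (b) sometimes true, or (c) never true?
Holds at x = 0: LHS = 0² + 3·0 = 0; 0 ≤ 0 — holds
Fails at x = 1: LHS = 1² + 3·1 = 4; 4 ≤ 0 — FAILS
It is satisfied by some integers in the range but not all.

Answer: Sometimes true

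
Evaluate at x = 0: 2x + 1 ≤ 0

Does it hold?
x = 0: LHS = 2·0 + 1 = 1; 1 ≤ 0 — FAILS

The relation fails at x = 0, so x = 0 is a counterexample.

Answer: No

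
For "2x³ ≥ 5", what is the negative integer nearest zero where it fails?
Testing negative integers from -1 downward:
x = -1: LHS = 2·(-1)³ = -2; -2 ≥ 5 — FAILS  ← closest negative counterexample to 0

Answer: x = -1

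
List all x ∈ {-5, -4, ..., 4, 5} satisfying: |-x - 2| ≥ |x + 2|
Over all integers in [-5, 5], LHS − RHS is smallest at x = 0, where it equals 0:
x = 0: LHS = |-0 - 2| = |-2| = 2, RHS = |0 + 2| = |2| = 2; 2 ≥ 2 — holds
At the ends of the range:
x = -5: LHS = |-(-5) - 2| = |3| = 3, RHS = |(-5) + 2| = |-3| = 3; 3 ≥ 3 — holds
x = 5: LHS = |-5 - 2| = |-7| = 7, RHS = |5 + 2| = |7| = 7; 7 ≥ 7 — holds
Hence LHS − RHS is never negative, i.e. LHS ≥ RHS throughout, so the relation holds for every integer in [-5, 5].

Answer: All integers in [-5, 5]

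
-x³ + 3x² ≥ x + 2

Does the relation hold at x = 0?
x = 0: LHS = -0³ + 3·0² = 0, RHS = 0 + 2 = 2; 0 ≥ 2 — FAILS

The relation fails at x = 0, so x = 0 is a counterexample.

Answer: No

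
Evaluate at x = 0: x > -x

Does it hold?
x = 0: RHS = -0 = 0; 0 > 0 — FAILS

The relation fails at x = 0, so x = 0 is a counterexample.

Answer: No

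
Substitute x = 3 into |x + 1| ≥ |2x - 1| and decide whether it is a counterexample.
Substitute x = 3 into the relation:
x = 3: LHS = |3 + 1| = |4| = 4, RHS = |2·3 - 1| = |5| = 5; 4 ≥ 5 — FAILS

Since the claim fails at x = 3, this value is a counterexample.

Answer: Yes, x = 3 is a counterexample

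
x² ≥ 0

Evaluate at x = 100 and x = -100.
x = 100: LHS = 100² = 10000; 10000 ≥ 0 — holds
x = -100: LHS = (-100)² = 10000; 10000 ≥ 0 — holds

Answer: Yes, holds for both x = 100 and x = -100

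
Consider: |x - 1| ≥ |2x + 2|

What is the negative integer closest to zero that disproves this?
Testing negative integers from -1 downward:
x = -1: LHS = |(-1) - 1| = |-2| = 2, RHS = |2·(-1) + 2| = |0| = 0; 2 ≥ 0 — holds
x = -2: LHS = |(-2) - 1| = |-3| = 3, RHS = |2·(-2) + 2| = |-2| = 2; 3 ≥ 2 — holds
x = -3: LHS = |(-3) - 1| = |-4| = 4, RHS = |2·(-3) + 2| = |-4| = 4; 4 ≥ 4 — holds
x = -4: LHS = |(-4) - 1| = |-5| = 5, RHS = |2·(-4) + 2| = |-6| = 6; 5 ≥ 6 — FAILS  ← closest negative counterexample to 0

Answer: x = -4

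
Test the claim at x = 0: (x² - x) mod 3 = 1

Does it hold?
x = 0: LHS = (0² - 0) mod 3 = 0 mod 3 = 0; 0 = 1 — FAILS

The relation fails at x = 0, so x = 0 is a counterexample.

Answer: No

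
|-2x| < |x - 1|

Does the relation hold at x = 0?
x = 0: LHS = |-2·0| = |0| = 0, RHS = |0 - 1| = |-1| = 1; 0 < 1 — holds

The relation is satisfied at x = 0.

Answer: Yes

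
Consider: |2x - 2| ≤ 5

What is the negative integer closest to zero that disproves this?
Testing negative integers from -1 downward:
x = -1: LHS = |2·(-1) - 2| = |-4| = 4; 4 ≤ 5 — holds
x = -2: LHS = |2·(-2) - 2| = |-6| = 6; 6 ≤ 5 — FAILS  ← closest negative counterexample to 0

Answer: x = -2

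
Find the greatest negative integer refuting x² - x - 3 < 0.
Testing negative integers from -1 downward:
x = -1: LHS = (-1)² - (-1) - 3 = -1; -1 < 0 — holds
x = -2: LHS = (-2)² - (-2) - 3 = 3; 3 < 0 — FAILS  ← closest negative counterexample to 0

Answer: x = -2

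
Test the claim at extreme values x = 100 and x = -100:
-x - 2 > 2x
x = 100: LHS = -100 - 2 = -102, RHS = 2·100 = 200; -102 > 200 — FAILS
x = -100: LHS = -(-100) - 2 = 98, RHS = 2·(-100) = -200; 98 > -200 — holds

Answer: Partially: fails for x = 100, holds for x = -100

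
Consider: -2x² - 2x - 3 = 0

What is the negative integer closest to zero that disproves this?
Testing negative integers from -1 downward:
x = -1: LHS = -2·(-1)² - 2·(-1) - 3 = -3; -3 = 0 — FAILS  ← closest negative counterexample to 0

Answer: x = -1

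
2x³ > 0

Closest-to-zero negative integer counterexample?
Testing negative integers from -1 downward:
x = -1: LHS = 2·(-1)³ = -2; -2 > 0 — FAILS  ← closest negative counterexample to 0

Answer: x = -1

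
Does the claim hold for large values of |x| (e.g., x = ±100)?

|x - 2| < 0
x = 100: LHS = |100 - 2| = |98| = 98; 98 < 0 — FAILS
x = -100: LHS = |(-100) - 2| = |-102| = 102; 102 < 0 — FAILS

Answer: No, fails for both x = 100 and x = -100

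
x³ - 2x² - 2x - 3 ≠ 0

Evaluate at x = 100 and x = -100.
x = 100: LHS = 100³ - 2·100² - 2·100 - 3 = 979797; 979797 ≠ 0 — holds
x = -100: LHS = (-100)³ - 2·(-100)² - 2·(-100) - 3 = -1019803; -1019803 ≠ 0 — holds

Answer: Yes, holds for both x = 100 and x = -100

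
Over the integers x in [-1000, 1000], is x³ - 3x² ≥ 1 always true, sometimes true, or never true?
Holds at x = 4: LHS = 4³ - 3·4² = 16; 16 ≥ 1 — holds
Fails at x = 0: LHS = 0³ - 3·0² = 0; 0 ≥ 1 — FAILS
It is satisfied by some integers in the range but not all.

Answer: Sometimes true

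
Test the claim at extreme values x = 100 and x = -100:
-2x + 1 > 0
x = 100: LHS = -2·100 + 1 = -199; -199 > 0 — FAILS
x = -100: LHS = -2·(-100) + 1 = 201; 201 > 0 — holds

Answer: Partially: fails for x = 100, holds for x = -100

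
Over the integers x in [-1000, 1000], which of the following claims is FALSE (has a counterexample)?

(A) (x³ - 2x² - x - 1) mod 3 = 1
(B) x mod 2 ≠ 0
(A) x = 0: LHS = (0³ - 2·0² - 0 - 1) mod 3 = (-1) mod 3 = 2; 2 = 1 — FAILS
(B) x = 0: LHS = 0 mod 2 = 0; 0 ≠ 0 — FAILS

Answer: Both A and B are false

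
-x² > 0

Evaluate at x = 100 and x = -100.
x = 100: LHS = -100² = -10000; -10000 > 0 — FAILS
x = -100: LHS = -(-100)² = -10000; -10000 > 0 — FAILS

Answer: No, fails for both x = 100 and x = -100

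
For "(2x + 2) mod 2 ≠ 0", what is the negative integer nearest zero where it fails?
Testing negative integers from -1 downward:
x = -1: LHS = (2·(-1) + 2) mod 2 = 0 mod 2 = 0; 0 ≠ 0 — FAILS  ← closest negative counterexample to 0

Answer: x = -1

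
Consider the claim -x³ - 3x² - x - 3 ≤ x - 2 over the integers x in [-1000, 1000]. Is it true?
The claim fails at x = -3:
x = -3: LHS = -(-3)³ - 3·(-3)² - (-3) - 3 = 0, RHS = (-3) - 2 = -5; 0 ≤ -5 — FAILS

Because a single integer refutes it, the statement is false.

Answer: False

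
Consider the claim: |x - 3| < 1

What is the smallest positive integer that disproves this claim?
Testing positive integers:
x = 1: LHS = |1 - 3| = |-2| = 2; 2 < 1 — FAILS  ← smallest positive counterexample

Answer: x = 1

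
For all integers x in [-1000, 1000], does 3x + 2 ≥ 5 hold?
The claim fails at x = 0:
x = 0: LHS = 3·0 + 2 = 2; 2 ≥ 5 — FAILS

Because a single integer refutes it, the statement is false.

Answer: False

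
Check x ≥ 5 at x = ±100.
x = 100: 100 ≥ 5 — holds
x = -100: -100 ≥ 5 — FAILS

Answer: Partially: holds for x = 100, fails for x = -100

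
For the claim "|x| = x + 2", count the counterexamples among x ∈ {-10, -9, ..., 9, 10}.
Counterexamples in [-10, 10]: {-10, -9, -8, -7, -6, -5, -4, -3, -2, 0, 1, 2, 3, 4, 5, 6, 7, 8, 9, 10}.

Counting them gives 20 values.

Answer: 20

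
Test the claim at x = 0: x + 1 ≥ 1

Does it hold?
x = 0: LHS = 0 + 1 = 1; 1 ≥ 1 — holds

The relation is satisfied at x = 0.

Answer: Yes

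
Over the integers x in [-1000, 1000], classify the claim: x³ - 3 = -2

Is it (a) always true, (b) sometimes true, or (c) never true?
Holds at x = 1: LHS = 1³ - 3 = -2; -2 = -2 — holds
Fails at x = 0: LHS = 0³ - 3 = -3; -3 = -2 — FAILS
It is satisfied by some integers in the range but not all.

Answer: Sometimes true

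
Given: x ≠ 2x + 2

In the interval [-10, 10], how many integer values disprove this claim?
Counterexamples in [-10, 10]: {-2}.

Counting them gives 1 values.

Answer: 1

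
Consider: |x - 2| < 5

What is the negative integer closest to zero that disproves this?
Testing negative integers from -1 downward:
x = -1: LHS = |(-1) - 2| = |-3| = 3; 3 < 5 — holds
x = -2: LHS = |(-2) - 2| = |-4| = 4; 4 < 5 — holds
x = -3: LHS = |(-3) - 2| = |-5| = 5; 5 < 5 — FAILS  ← closest negative counterexample to 0

Answer: x = -3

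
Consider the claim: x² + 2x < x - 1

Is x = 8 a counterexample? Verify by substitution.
Substitute x = 8 into the relation:
x = 8: LHS = 8² + 2·8 = 80, RHS = 8 - 1 = 7; 80 < 7 — FAILS

Since the claim fails at x = 8, this value is a counterexample.

Answer: Yes, x = 8 is a counterexample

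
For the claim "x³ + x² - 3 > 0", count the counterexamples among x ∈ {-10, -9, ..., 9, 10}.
Counterexamples in [-10, 10]: {-10, -9, -8, -7, -6, -5, -4, -3, -2, -1, 0, 1}.

Counting them gives 12 values.

Answer: 12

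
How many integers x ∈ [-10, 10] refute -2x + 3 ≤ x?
Counterexamples in [-10, 10]: {-10, -9, -8, -7, -6, -5, -4, -3, -2, -1, 0}.

Counting them gives 11 values.

Answer: 11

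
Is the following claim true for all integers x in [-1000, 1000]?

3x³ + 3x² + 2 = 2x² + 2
The claim fails at x = 1:
x = 1: LHS = 3·1³ + 3·1² + 2 = 8, RHS = 2·1² + 2 = 4; 8 = 4 — FAILS

Because a single integer refutes it, the statement is false.

Answer: False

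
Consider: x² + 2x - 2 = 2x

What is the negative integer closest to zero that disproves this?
Testing negative integers from -1 downward:
x = -1: LHS = (-1)² + 2·(-1) - 2 = -3, RHS = 2·(-1) = -2; -3 = -2 — FAILS  ← closest negative counterexample to 0

Answer: x = -1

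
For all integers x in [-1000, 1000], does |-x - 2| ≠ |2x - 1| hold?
The claim fails at x = 3:
x = 3: LHS = |-3 - 2| = |-5| = 5, RHS = |2·3 - 1| = |5| = 5; 5 ≠ 5 — FAILS

Because a single integer refutes it, the statement is false.

Answer: False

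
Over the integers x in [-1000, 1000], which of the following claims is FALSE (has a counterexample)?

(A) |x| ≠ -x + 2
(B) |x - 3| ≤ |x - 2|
(A) x = 1: LHS = |1| = 1, RHS = -1 + 2 = 1; 1 ≠ 1 — FAILS
(B) x = 0: LHS = |0 - 3| = |-3| = 3, RHS = |0 - 2| = |-2| = 2; 3 ≤ 2 — FAILS

Answer: Both A and B are false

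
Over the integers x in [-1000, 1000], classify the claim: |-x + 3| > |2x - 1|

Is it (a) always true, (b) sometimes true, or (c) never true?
Holds at x = 0: LHS = |-0 + 3| = |3| = 3, RHS = |2·0 - 1| = |-1| = 1; 3 > 1 — holds
Fails at x = 2: LHS = |-2 + 3| = |1| = 1, RHS = |2·2 - 1| = |3| = 3; 1 > 3 — FAILS
It is satisfied by some integers in the range but not all.

Answer: Sometimes true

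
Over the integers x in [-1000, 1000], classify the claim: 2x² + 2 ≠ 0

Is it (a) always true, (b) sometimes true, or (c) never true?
Over all integers in [-1000, 1000], LHS − RHS is always positive; it is smallest at x = 0, where it equals 2:
x = 0: LHS = 2·0² + 2 = 2; 2 ≠ 0 — holds
At the ends of the range:
x = -1000: LHS = 2·(-1000)² + 2 = 2000002; 2000002 ≠ 0 — holds
x = 1000: LHS = 2·1000² + 2 = 2000002; 2000002 ≠ 0 — holds
Hence LHS − RHS is never 0, i.e. the two sides are never equal, so the relation holds for every integer in [-1000, 1000].

No counterexample exists.

Answer: Always true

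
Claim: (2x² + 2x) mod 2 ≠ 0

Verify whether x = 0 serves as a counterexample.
Substitute x = 0 into the relation:
x = 0: LHS = (2·0² + 2·0) mod 2 = 0 mod 2 = 0; 0 ≠ 0 — FAILS

Since the claim fails at x = 0, this value is a counterexample.

Answer: Yes, x = 0 is a counterexample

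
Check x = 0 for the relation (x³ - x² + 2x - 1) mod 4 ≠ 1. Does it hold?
x = 0: LHS = (0³ - 0² + 2·0 - 1) mod 4 = (-1) mod 4 = 3; 3 ≠ 1 — holds

The relation is satisfied at x = 0.

Answer: Yes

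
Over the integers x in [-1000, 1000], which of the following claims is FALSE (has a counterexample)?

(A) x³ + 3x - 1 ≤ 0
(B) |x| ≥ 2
(A) x = 1: LHS = 1³ + 3·1 - 1 = 3; 3 ≤ 0 — FAILS
(B) x = 0: LHS = |0| = 0; 0 ≥ 2 — FAILS

Answer: Both A and B are false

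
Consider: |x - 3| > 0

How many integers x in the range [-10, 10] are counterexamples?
Counterexamples in [-10, 10]: {3}.

Counting them gives 1 values.

Answer: 1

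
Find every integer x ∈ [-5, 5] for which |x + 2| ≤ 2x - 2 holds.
Holds for: {4, 5}
Fails for: {-5, -4, -3, -2, -1, 0, 1, 2, 3}

Answer: {4, 5}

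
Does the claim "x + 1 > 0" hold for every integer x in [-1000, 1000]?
The claim fails at x = -1:
x = -1: LHS = (-1) + 1 = 0; 0 > 0 — FAILS

Because a single integer refutes it, the statement is false.

Answer: False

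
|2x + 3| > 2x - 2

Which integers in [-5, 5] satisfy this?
Over all integers in [-5, 5], LHS − RHS is smallest at x = 0, where it equals 5:
x = 0: LHS = |2·0 + 3| = |3| = 3, RHS = 2·0 - 2 = -2; 3 > -2 — holds
At the ends of the range:
x = -5: LHS = |2·(-5) + 3| = |-7| = 7, RHS = 2·(-5) - 2 = -12; 7 > -12 — holds
x = 5: LHS = |2·5 + 3| = |13| = 13, RHS = 2·5 - 2 = 8; 13 > 8 — holds
Hence LHS − RHS is never zero or negative, i.e. LHS > RHS throughout, so the relation holds for every integer in [-5, 5].

Answer: All integers in [-5, 5]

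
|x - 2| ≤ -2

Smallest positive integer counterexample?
Testing positive integers:
x = 1: LHS = |1 - 2| = |-1| = 1; 1 ≤ -2 — FAILS  ← smallest positive counterexample

Answer: x = 1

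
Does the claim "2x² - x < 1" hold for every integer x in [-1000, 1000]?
The claim fails at x = 1:
x = 1: LHS = 2·1² - 1 = 1; 1 < 1 — FAILS

Because a single integer refutes it, the statement is false.

Answer: False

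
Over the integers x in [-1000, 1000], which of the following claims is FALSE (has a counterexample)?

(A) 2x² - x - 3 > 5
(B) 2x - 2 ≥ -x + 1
(A) x = 0: LHS = 2·0² - 0 - 3 = -3; -3 > 5 — FAILS
(B) x = 0: LHS = 2·0 - 2 = -2, RHS = -0 + 1 = 1; -2 ≥ 1 — FAILS

Answer: Both A and B are false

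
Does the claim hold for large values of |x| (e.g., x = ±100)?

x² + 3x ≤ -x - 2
x = 100: LHS = 100² + 3·100 = 10300, RHS = -100 - 2 = -102; 10300 ≤ -102 — FAILS
x = -100: LHS = (-100)² + 3·(-100) = 9700, RHS = -(-100) - 2 = 98; 9700 ≤ 98 — FAILS

Answer: No, fails for both x = 100 and x = -100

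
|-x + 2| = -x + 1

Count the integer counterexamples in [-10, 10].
Counterexamples in [-10, 10]: {-10, -9, -8, -7, -6, -5, -4, -3, -2, -1, 0, 1, 2, 3, 4, 5, 6, 7, 8, 9, 10}.

Counting them gives 21 values.

Answer: 21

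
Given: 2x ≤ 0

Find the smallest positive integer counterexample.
Testing positive integers:
x = 1: LHS = 2·1 = 2; 2 ≤ 0 — FAILS  ← smallest positive counterexample

Answer: x = 1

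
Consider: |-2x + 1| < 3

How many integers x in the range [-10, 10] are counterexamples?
Counterexamples in [-10, 10]: {-10, -9, -8, -7, -6, -5, -4, -3, -2, -1, 2, 3, 4, 5, 6, 7, 8, 9, 10}.

Counting them gives 19 values.

Answer: 19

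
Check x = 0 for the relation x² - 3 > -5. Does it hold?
x = 0: LHS = 0² - 3 = -3; -3 > -5 — holds

The relation is satisfied at x = 0.

Answer: Yes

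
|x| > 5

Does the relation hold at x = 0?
x = 0: LHS = |0| = 0; 0 > 5 — FAILS

The relation fails at x = 0, so x = 0 is a counterexample.

Answer: No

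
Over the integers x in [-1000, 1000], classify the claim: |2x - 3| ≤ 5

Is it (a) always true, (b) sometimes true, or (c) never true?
Holds at x = 0: LHS = |2·0 - 3| = |-3| = 3; 3 ≤ 5 — holds
Fails at x = -2: LHS = |2·(-2) - 3| = |-7| = 7; 7 ≤ 5 — FAILS
It is satisfied by some integers in the range but not all.

Answer: Sometimes true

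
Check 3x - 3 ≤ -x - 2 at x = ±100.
x = 100: LHS = 3·100 - 3 = 297, RHS = -100 - 2 = -102; 297 ≤ -102 — FAILS
x = -100: LHS = 3·(-100) - 3 = -303, RHS = -(-100) - 2 = 98; -303 ≤ 98 — holds

Answer: Partially: fails for x = 100, holds for x = -100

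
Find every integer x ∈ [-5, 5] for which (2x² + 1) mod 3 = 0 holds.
Holds for: {-5, -4, -2, -1, 1, 2, 4, 5}
Fails for: {-3, 0, 3}

Answer: {-5, -4, -2, -1, 1, 2, 4, 5}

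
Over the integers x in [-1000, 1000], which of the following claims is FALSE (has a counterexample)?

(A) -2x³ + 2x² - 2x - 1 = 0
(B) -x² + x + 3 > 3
(A) x = 0: LHS = -2·0³ + 2·0² - 2·0 - 1 = -1; -1 = 0 — FAILS
(B) x = 0: LHS = -0² + 0 + 3 = 3; 3 > 3 — FAILS

Answer: Both A and B are false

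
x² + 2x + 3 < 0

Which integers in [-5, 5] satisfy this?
Over all integers in [-5, 5], LHS − RHS is smallest at x = -1, where it equals 2:
x = -1: LHS = (-1)² + 2·(-1) + 3 = 2; 2 < 0 — FAILS
At the ends of the range:
x = -5: LHS = (-5)² + 2·(-5) + 3 = 18; 18 < 0 — FAILS
x = 5: LHS = 5² + 2·5 + 3 = 38; 38 < 0 — FAILS
Hence LHS − RHS is never negative, i.e. LHS ≥ RHS throughout, so the claimed relation (<) fails for every integer in [-5, 5].

Answer: None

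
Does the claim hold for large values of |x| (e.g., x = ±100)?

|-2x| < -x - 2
x = 100: LHS = |-2·100| = |-200| = 200, RHS = -100 - 2 = -102; 200 < -102 — FAILS
x = -100: LHS = |-2·(-100)| = |200| = 200, RHS = -(-100) - 2 = 98; 200 < 98 — FAILS

Answer: No, fails for both x = 100 and x = -100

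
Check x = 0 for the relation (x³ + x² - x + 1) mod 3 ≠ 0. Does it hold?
x = 0: LHS = (0³ + 0² - 0 + 1) mod 3 = 1 mod 3 = 1; 1 ≠ 0 — holds

The relation is satisfied at x = 0.

Answer: Yes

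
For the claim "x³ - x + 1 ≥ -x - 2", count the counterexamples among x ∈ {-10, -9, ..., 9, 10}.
Counterexamples in [-10, 10]: {-10, -9, -8, -7, -6, -5, -4, -3, -2}.

Counting them gives 9 values.

Answer: 9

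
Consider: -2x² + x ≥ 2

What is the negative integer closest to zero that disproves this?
Testing negative integers from -1 downward:
x = -1: LHS = -2·(-1)² + (-1) = -3; -3 ≥ 2 — FAILS  ← closest negative counterexample to 0

Answer: x = -1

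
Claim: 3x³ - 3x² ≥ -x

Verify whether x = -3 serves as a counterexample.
Substitute x = -3 into the relation:
x = -3: LHS = 3·(-3)³ - 3·(-3)² = -108, RHS = -(-3) = 3; -108 ≥ 3 — FAILS

Since the claim fails at x = -3, this value is a counterexample.

Answer: Yes, x = -3 is a counterexample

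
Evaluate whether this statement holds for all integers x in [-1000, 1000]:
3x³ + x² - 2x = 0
The claim fails at x = 1:
x = 1: LHS = 3·1³ + 1² - 2·1 = 2; 2 = 0 — FAILS

Because a single integer refutes it, the statement is false.

Answer: False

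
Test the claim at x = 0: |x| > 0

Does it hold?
x = 0: LHS = |0| = 0; 0 > 0 — FAILS

The relation fails at x = 0, so x = 0 is a counterexample.

Answer: No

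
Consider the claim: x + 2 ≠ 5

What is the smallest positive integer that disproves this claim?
Testing positive integers:
x = 1: LHS = 1 + 2 = 3; 3 ≠ 5 — holds
x = 2: LHS = 2 + 2 = 4; 4 ≠ 5 — holds
x = 3: LHS = 3 + 2 = 5; 5 ≠ 5 — FAILS  ← smallest positive counterexample

Answer: x = 3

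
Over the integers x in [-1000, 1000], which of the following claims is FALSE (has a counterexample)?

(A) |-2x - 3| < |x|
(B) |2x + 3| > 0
(A) x = 0: LHS = |-2·0 - 3| = |-3| = 3, RHS = |0| = 0; 3 < 0 — FAILS

(B) Over all integers in [-1000, 1000], LHS − RHS is smallest at x = -1, where it equals 1:
x = -1: LHS = |2·(-1) + 3| = |1| = 1; 1 > 0 — holds
At the ends of the range:
x = -1000: LHS = |2·(-1000) + 3| = |-1997| = 1997; 1997 > 0 — holds
x = 1000: LHS = |2·1000 + 3| = |2003| = 2003; 2003 > 0 — holds
Hence LHS − RHS is never zero or negative, i.e. LHS > RHS throughout, so the relation holds for every integer in [-1000, 1000].

Only (A) has a counterexample.

Answer: A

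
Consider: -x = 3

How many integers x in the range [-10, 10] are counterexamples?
Counterexamples in [-10, 10]: {-10, -9, -8, -7, -6, -5, -4, -2, -1, 0, 1, 2, 3, 4, 5, 6, 7, 8, 9, 10}.

Counting them gives 20 values.

Answer: 20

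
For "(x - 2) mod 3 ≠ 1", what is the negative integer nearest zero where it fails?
Testing negative integers from -1 downward:
x = -1: LHS = ((-1) - 2) mod 3 = (-3) mod 3 = 0; 0 ≠ 1 — holds
x = -2: LHS = ((-2) - 2) mod 3 = (-4) mod 3 = 2; 2 ≠ 1 — holds
x = -3: LHS = ((-3) - 2) mod 3 = (-5) mod 3 = 1; 1 ≠ 1 — FAILS  ← closest negative counterexample to 0

Answer: x = -3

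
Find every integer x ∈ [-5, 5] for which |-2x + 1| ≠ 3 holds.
Holds for: {-5, -4, -3, -2, 0, 1, 3, 4, 5}
Fails for: {-1, 2}

Answer: {-5, -4, -3, -2, 0, 1, 3, 4, 5}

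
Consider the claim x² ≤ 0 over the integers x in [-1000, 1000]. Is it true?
The claim fails at x = 1:
x = 1: LHS = 1² = 1; 1 ≤ 0 — FAILS

Because a single integer refutes it, the statement is false.

Answer: False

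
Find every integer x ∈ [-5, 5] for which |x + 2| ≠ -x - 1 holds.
Track d = LHS − RHS over the integers in [-5, 5]. Equality would need d = 0, but d changes sign only between consecutive integers, jumping over 0:
x = -2: LHS = |(-2) + 2| = |0| = 0, RHS = -(-2) - 1 = 1; 0 ≠ 1 — holds  (d = -1)
x = -1: LHS = |(-1) + 2| = |1| = 1, RHS = -(-1) - 1 = 0; 1 ≠ 0 — holds  (d = 1)
Away from these crossings d keeps a constant sign, and checking every integer in [-5, 5] confirms d ≠ 0 throughout. Hence the two sides are never equal, so the relation holds for every integer in [-5, 5].

Answer: All integers in [-5, 5]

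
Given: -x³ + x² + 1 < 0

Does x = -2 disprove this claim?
Substitute x = -2 into the relation:
x = -2: LHS = -(-2)³ + (-2)² + 1 = 13; 13 < 0 — FAILS

Since the claim fails at x = -2, this value is a counterexample.

Answer: Yes, x = -2 is a counterexample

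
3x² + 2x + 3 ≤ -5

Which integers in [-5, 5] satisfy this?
Over all integers in [-5, 5], LHS − RHS is smallest at x = 0, where it equals 8:
x = 0: LHS = 3·0² + 2·0 + 3 = 3; 3 ≤ -5 — FAILS
At the ends of the range:
x = -5: LHS = 3·(-5)² + 2·(-5) + 3 = 68; 68 ≤ -5 — FAILS
x = 5: LHS = 3·5² + 2·5 + 3 = 88; 88 ≤ -5 — FAILS
Hence LHS − RHS is never zero or negative, i.e. LHS > RHS throughout, so the claimed relation (≤) fails for every integer in [-5, 5].

Answer: None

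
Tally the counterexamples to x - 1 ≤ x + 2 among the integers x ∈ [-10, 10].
Over all integers in [-10, 10], LHS − RHS is largest at x = 0, where it equals -3:
x = 0: LHS = 0 - 1 = -1, RHS = 0 + 2 = 2; -1 ≤ 2 — holds
At the ends of the range:
x = -10: LHS = (-10) - 1 = -11, RHS = (-10) + 2 = -8; -11 ≤ -8 — holds
x = 10: LHS = 10 - 1 = 9, RHS = 10 + 2 = 12; 9 ≤ 12 — holds
Hence LHS − RHS is never positive, i.e. LHS ≤ RHS throughout, so the relation holds for every integer in [-10, 10].

No counterexample appears in that range.

Answer: 0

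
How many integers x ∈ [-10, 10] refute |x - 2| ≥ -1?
An absolute value is never negative, so the left side is ≥ 0 for every x, while the right side is -1. Tightest case in [-10, 10] is x = 2:
x = 2: LHS = |2 - 2| = |0| = 0; 0 ≥ -1 — holds
Hence LHS − RHS is never negative, i.e. LHS ≥ RHS throughout, so the relation holds for every integer in [-10, 10].

No counterexample appears in that range.

Answer: 0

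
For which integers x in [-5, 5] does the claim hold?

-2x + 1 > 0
Holds for: {-5, -4, -3, -2, -1, 0}
Fails for: {1, 2, 3, 4, 5}

Answer: {-5, -4, -3, -2, -1, 0}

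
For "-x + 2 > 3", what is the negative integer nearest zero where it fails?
Testing negative integers from -1 downward:
x = -1: LHS = -(-1) + 2 = 3; 3 > 3 — FAILS  ← closest negative counterexample to 0

Answer: x = -1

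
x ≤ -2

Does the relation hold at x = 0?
x = 0: 0 ≤ -2 — FAILS

The relation fails at x = 0, so x = 0 is a counterexample.

Answer: No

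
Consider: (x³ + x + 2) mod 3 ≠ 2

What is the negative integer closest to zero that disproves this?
Testing negative integers from -1 downward:
x = -1: LHS = ((-1)³ + (-1) + 2) mod 3 = 0 mod 3 = 0; 0 ≠ 2 — holds
x = -2: LHS = ((-2)³ + (-2) + 2) mod 3 = (-8) mod 3 = 1; 1 ≠ 2 — holds
x = -3: LHS = ((-3)³ + (-3) + 2) mod 3 = (-28) mod 3 = 2; 2 ≠ 2 — FAILS  ← closest negative counterexample to 0

Answer: x = -3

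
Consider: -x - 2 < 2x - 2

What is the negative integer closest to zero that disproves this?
Testing negative integers from -1 downward:
x = -1: LHS = -(-1) - 2 = -1, RHS = 2·(-1) - 2 = -4; -1 < -4 — FAILS  ← closest negative counterexample to 0

Answer: x = -1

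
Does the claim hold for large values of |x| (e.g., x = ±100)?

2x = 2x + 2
x = 100: LHS = 2·100 = 200, RHS = 2·100 + 2 = 202; 200 = 202 — FAILS
x = -100: LHS = 2·(-100) = -200, RHS = 2·(-100) + 2 = -198; -200 = -198 — FAILS

Answer: No, fails for both x = 100 and x = -100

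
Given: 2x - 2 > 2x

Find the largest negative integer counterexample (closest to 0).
Testing negative integers from -1 downward:
x = -1: LHS = 2·(-1) - 2 = -4, RHS = 2·(-1) = -2; -4 > -2 — FAILS  ← closest negative counterexample to 0

Answer: x = -1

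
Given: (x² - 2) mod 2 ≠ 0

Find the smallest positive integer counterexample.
Testing positive integers:
x = 1: LHS = (1² - 2) mod 2 = (-1) mod 2 = 1; 1 ≠ 0 — holds
x = 2: LHS = (2² - 2) mod 2 = 2 mod 2 = 0; 0 ≠ 0 — FAILS  ← smallest positive counterexample

Answer: x = 2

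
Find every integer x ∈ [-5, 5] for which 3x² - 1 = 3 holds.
Track d = LHS − RHS over the integers in [-5, 5]. Equality would need d = 0, but d changes sign only between consecutive integers, jumping over 0:
x = -2: LHS = 3·(-2)² - 1 = 11; 11 = 3 — FAILS  (d = 8)
x = -1: LHS = 3·(-1)² - 1 = 2; 2 = 3 — FAILS  (d = -1)
x = 1: LHS = 3·1² - 1 = 2; 2 = 3 — FAILS  (d = -1)
x = 2: LHS = 3·2² - 1 = 11; 11 = 3 — FAILS  (d = 8)
Away from these crossings d keeps a constant sign, and checking every integer in [-5, 5] confirms d ≠ 0 throughout. Hence the two sides are never equal, so the claimed relation (=) fails for every integer in [-5, 5].

Answer: None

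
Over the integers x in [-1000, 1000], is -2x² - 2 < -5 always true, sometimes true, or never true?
Holds at x = 2: LHS = -2·2² - 2 = -10; -10 < -5 — holds
Fails at x = 0: LHS = -2·0² - 2 = -2; -2 < -5 — FAILS
It is satisfied by some integers in the range but not all.

Answer: Sometimes true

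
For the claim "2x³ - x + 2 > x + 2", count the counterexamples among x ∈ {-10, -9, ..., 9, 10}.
Counterexamples in [-10, 10]: {-10, -9, -8, -7, -6, -5, -4, -3, -2, -1, 0, 1}.

Counting them gives 12 values.

Answer: 12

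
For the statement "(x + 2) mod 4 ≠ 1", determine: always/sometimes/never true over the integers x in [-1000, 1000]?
Holds at x = 0: LHS = (0 + 2) mod 4 = 2 mod 4 = 2; 2 ≠ 1 — holds
Fails at x = -1: LHS = ((-1) + 2) mod 4 = 1 mod 4 = 1; 1 ≠ 1 — FAILS
It is satisfied by some integers in the range but not all.

Answer: Sometimes true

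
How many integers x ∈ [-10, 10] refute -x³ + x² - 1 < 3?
Counterexamples in [-10, 10]: {-10, -9, -8, -7, -6, -5, -4, -3, -2}.

Counting them gives 9 values.

Answer: 9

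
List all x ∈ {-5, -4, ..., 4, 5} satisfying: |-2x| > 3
Holds for: {-5, -4, -3, -2, 2, 3, 4, 5}
Fails for: {-1, 0, 1}

Answer: {-5, -4, -3, -2, 2, 3, 4, 5}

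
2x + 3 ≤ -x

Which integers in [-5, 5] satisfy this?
Holds for: {-5, -4, -3, -2, -1}
Fails for: {0, 1, 2, 3, 4, 5}

Answer: {-5, -4, -3, -2, -1}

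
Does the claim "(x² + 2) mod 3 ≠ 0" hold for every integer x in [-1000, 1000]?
The claim fails at x = 1:
x = 1: LHS = (1² + 2) mod 3 = 3 mod 3 = 0; 0 ≠ 0 — FAILS

Because a single integer refutes it, the statement is false.

Answer: False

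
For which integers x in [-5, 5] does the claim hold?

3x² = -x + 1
Track d = LHS − RHS over the integers in [-5, 5]. Equality would need d = 0, but d changes sign only between consecutive integers, jumping over 0:
x = -1: LHS = 3·(-1)² = 3, RHS = -(-1) + 1 = 2; 3 = 2 — FAILS  (d = 1)
x = 0: LHS = 3·0² = 0, RHS = -0 + 1 = 1; 0 = 1 — FAILS  (d = -1)
x = 0: LHS = 3·0² = 0, RHS = -0 + 1 = 1; 0 = 1 — FAILS  (d = -1)
x = 1: LHS = 3·1² = 3, RHS = -1 + 1 = 0; 3 = 0 — FAILS  (d = 3)
Away from these crossings d keeps a constant sign, and checking every integer in [-5, 5] confirms d ≠ 0 throughout. Hence the two sides are never equal, so the claimed relation (=) fails for every integer in [-5, 5].

Answer: None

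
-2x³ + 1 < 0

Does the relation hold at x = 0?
x = 0: LHS = -2·0³ + 1 = 1; 1 < 0 — FAILS

The relation fails at x = 0, so x = 0 is a counterexample.

Answer: No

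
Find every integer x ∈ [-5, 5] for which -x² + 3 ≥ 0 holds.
Holds for: {-1, 0, 1}
Fails for: {-5, -4, -3, -2, 2, 3, 4, 5}

Answer: {-1, 0, 1}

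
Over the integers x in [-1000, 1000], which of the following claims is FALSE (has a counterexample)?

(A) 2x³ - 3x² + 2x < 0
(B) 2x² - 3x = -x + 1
(A) x = 0: LHS = 2·0³ - 3·0² + 2·0 = 0; 0 < 0 — FAILS
(B) x = 0: LHS = 2·0² - 3·0 = 0, RHS = -0 + 1 = 1; 0 = 1 — FAILS

Answer: Both A and B are false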